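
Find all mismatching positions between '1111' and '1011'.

Differing positions: 2. Hamming distance = 1.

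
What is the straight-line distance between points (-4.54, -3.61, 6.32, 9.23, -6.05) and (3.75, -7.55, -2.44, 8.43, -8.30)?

√(Σ(x_i - y_i)²) = √((-4.54 - 3.75)² + (-3.61 - (-7.55))² + (6.32 - (-2.44))² + (9.23 - 8.43)² + (-6.05 - (-8.3))²)
= √((-8.29)² + 3.94² + 8.76² + 0.8² + 2.25²) = √(68.7241 + 15.5236 + 76.7376 + 0.64 + 5.0625) = √166.6878 ≈ 12.9108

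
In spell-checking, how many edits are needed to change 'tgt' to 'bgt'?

Let D[i][j] be the edit distance between the first i characters of 'tgt' and the first j characters of 'bgt', with D[i][0] = i, D[0][j] = j, and D[i][j] = D[i-1][j-1] if the characters match, else 1 + min(D[i-1][j], D[i][j-1], D[i-1][j-1]). Filling the table (rows: prefixes of 'tgt', columns: prefixes of 'bgt'):
     ε  b  g  t
  ε  0  1  2  3
  t  1  1  2  2
  g  2  2  1  2
  t  3  3  2  1
The bottom-right entry gives D[3][3] = 1, so no sequence of fewer than 1 edit works. Backtracking through the table gives one optimal edit sequence (1 edit):
  tgt → bgt (sub t→b @1)
Edit distance = 1.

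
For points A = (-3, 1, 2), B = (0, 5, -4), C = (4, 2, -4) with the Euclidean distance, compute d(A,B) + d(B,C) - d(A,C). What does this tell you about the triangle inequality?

d(A,B) = √(3² + 4² + 6²) = √61 ≈ 7.8102, d(B,C) = √(4² + 3² + 0²) = √25 = 5, d(A,C) = √(7² + 1² + 6²) = √86 ≈ 9.2736.
d(A,B) + d(B,C) - d(A,C) = 7.8102 + 5 - 9.2736 = 12.8102 - 9.2736 = 3.5366 (to 4 decimal places). This is ≥ 0, so the triangle inequality holds for these points.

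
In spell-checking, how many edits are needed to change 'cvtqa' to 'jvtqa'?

Let D[i][j] be the edit distance between the first i characters of 'cvtqa' and the first j characters of 'jvtqa', with D[i][0] = i, D[0][j] = j, and D[i][j] = D[i-1][j-1] if the characters match, else 1 + min(D[i-1][j], D[i][j-1], D[i-1][j-1]). Filling the table (rows: prefixes of 'cvtqa', columns: prefixes of 'jvtqa'):
     ε  j  v  t  q  a
  ε  0  1  2  3  4  5
  c  1  1  2  3  4  5
  v  2  2  1  2  3  4
  t  3  3  2  1  2  3
  q  4  4  3  2  1  2
  a  5  5  4  3  2  1
The bottom-right entry gives D[5][5] = 1, so no sequence of fewer than 1 edit works. Backtracking through the table gives one optimal edit sequence (1 edit):
  cvtqa → jvtqa (sub c→j @1)
Edit distance = 1.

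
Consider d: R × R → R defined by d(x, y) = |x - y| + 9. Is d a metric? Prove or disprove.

No. d fails identity of indiscernibles (specifically d(x,x) = 0): d(-2, -2) = |-2 - (-2)| + 9 = 0 + 9 = 9 ≠ 0.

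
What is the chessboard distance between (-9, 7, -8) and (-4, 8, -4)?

max(|x_i - y_i|) = max(|-9 - (-4)|, |7 - 8|, |-8 - (-4)|) = max(5, 1, 4) = 5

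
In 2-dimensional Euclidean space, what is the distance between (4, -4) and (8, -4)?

√(Σ(x_i - y_i)²) = √((4 - 8)² + (-4 - (-4))²)
= √((-4)² + 0²) = √(16 + 0) = √16 = 4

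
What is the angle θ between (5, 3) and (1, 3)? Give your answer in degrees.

With u = (5, 3), v = (1, 3):
u·v = 5·1 + 3·3 = 5 + 9 = 14.
|u| = √(5² + 3²) = √34, |v| = √(1² + 3²) = √10, so |u||v| = √(34·10) = √340.
cos θ = (u·v)/(|u||v|) = 14/√340 ≈ 0.759257
θ = arccos(0.759257) ≈ 40.6°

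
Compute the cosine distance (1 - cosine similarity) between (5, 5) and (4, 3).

With u = (5, 5), v = (4, 3):
u·v = 5·4 + 5·3 = 20 + 15 = 35.
|u| = √(5² + 5²) = √50, |v| = √(4² + 3²) = √25, so |u||v| = √(50·25) = √1250.
cos θ = (u·v)/(|u||v|) = 35/√1250 ≈ 0.9899
Cosine distance = 1 - cos θ ≈ 1 - 0.9899 = 0.0101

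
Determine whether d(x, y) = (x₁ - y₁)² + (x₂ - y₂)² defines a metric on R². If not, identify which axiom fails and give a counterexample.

No. The squared Euclidean distance fails the triangle inequality. Counterexample: x = (0, 0), y = (5, 3), z = (10, 6). d(x,z) = 10² + 6² = 136, but d(x,y) + d(y,z) = (5² + 3²) + (5² + 3²) = 34 + 34 = 68. Since 136 > 68, the triangle inequality is violated. (Note: √d, the ordinary Euclidean distance, IS a metric.)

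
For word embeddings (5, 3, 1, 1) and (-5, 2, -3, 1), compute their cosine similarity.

With u = (5, 3, 1, 1), v = (-5, 2, -3, 1):
u·v = 5·(-5) + 3·2 + 1·(-3) + 1·1 = (-25) + 6 + (-3) + 1 = -21.
|u| = √(5² + 3² + 1² + 1²) = √36, |v| = √((-5)² + 2² + (-3)² + 1²) = √39, so |u||v| = √(36·39) = √1404.
cos θ = (u·v)/(|u||v|) = -21/√1404 ≈ -0.5604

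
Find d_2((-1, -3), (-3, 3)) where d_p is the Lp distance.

(Σ|x_i - y_i|^2)^(1/2) = (|-1 - (-3)|^2 + |-3 - 3|^2)^(1/2)
= (2^2 + 6^2)^(1/2) = (4 + 36)^(1/2) = (40)^(1/2) ≈ 6.3246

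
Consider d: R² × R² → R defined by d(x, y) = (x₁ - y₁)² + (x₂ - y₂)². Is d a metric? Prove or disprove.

No. The squared Euclidean distance fails the triangle inequality. Counterexample: x = (0, 0), y = (5, 5), z = (10, 10). d(x,z) = 10² + 10² = 200, but d(x,y) + d(y,z) = (5² + 5²) + (5² + 5²) = 50 + 50 = 100. Since 200 > 100, the triangle inequality is violated. (Note: √d, the ordinary Euclidean distance, IS a metric.)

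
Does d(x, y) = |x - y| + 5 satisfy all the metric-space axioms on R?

No. d fails identity of indiscernibles (specifically d(x,x) = 0): d(-7, -7) = |-7 - (-7)| + 5 = 0 + 5 = 5 ≠ 0.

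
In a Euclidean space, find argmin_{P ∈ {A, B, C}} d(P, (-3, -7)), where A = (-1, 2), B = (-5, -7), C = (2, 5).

Distances: d(A) ≈ 9.2195, d(B) = 2, d(C) = 13. Nearest: B = (-5, -7) with distance 2.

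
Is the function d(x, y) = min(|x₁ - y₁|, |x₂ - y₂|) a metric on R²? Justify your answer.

No. d fails identity of indiscernibles: take x = (-1, 0) and y = (-1, 7). Then d(x,y) = min(|-1 - (-1)|, |0 - 7|) = min(0, 7) = 0, yet x ≠ y.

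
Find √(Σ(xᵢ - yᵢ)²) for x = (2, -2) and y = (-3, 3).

√(Σ(x_i - y_i)²) = √((2 - (-3))² + (-2 - 3)²)
= √(5² + (-5)²) = √(25 + 25) = √50 ≈ 7.0711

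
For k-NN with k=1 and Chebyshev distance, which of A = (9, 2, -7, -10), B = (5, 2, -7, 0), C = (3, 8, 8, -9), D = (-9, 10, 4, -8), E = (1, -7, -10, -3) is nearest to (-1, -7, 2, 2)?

Distances: d(A) = 12, d(B) = 9, d(C) = 15, d(D) = 17, d(E) = 12. Nearest: B = (5, 2, -7, 0) with distance 9.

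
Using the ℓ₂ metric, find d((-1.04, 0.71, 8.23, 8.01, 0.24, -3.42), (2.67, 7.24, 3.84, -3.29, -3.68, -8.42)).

√(Σ(x_i - y_i)²) = √((-1.04 - 2.67)² + (0.71 - 7.24)² + (8.23 - 3.84)² + (8.01 - (-3.29))² + (0.24 - (-3.68))² + (-3.42 - (-8.42))²)
= √((-3.71)² + (-6.53)² + 4.39² + 11.3² + 3.92² + 5²) = √(13.7641 + 42.6409 + 19.2721 + 127.69 + 15.3664 + 25) = √243.7335 ≈ 15.612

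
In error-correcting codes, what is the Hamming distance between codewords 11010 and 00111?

Differing positions: 1, 2, 3, 5. Hamming distance = 4.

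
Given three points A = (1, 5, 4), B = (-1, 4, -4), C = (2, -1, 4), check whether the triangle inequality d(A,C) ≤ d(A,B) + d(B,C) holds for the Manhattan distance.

d(A,B) = 2 + 1 + 8 = 11, d(B,C) = 3 + 5 + 8 = 16, d(A,C) = 1 + 6 + 0 = 7.
d(A,C) = 7 ≤ 11 + 16 = 27. Triangle inequality is satisfied.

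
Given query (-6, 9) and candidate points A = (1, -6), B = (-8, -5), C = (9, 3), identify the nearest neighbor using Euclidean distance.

Distances: d(A) ≈ 16.5529, d(B) ≈ 14.1421, d(C) ≈ 16.1555. Nearest: B = (-8, -5) with distance 14.1421.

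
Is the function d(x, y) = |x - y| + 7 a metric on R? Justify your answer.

No. d fails identity of indiscernibles (specifically d(x,x) = 0): d(-1, -1) = |-1 - (-1)| + 7 = 0 + 7 = 7 ≠ 0.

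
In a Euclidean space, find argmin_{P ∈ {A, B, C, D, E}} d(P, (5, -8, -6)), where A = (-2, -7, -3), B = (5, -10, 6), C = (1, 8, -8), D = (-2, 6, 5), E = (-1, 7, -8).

Distances: d(A) ≈ 7.6811, d(B) ≈ 12.1655, d(C) ≈ 16.6132, d(D) ≈ 19.1311, d(E) ≈ 16.2788. Nearest: A = (-2, -7, -3) with distance 7.6811.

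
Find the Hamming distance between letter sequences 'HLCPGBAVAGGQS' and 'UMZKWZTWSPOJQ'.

Differing positions: 1, 2, 3, 4, 5, 6, 7, 8, 9, 10, 11, 12, 13. Hamming distance = 13.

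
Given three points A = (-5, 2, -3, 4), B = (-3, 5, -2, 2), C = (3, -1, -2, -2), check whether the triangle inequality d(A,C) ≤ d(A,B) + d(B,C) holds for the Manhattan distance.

d(A,B) = 2 + 3 + 1 + 2 = 8, d(B,C) = 6 + 6 + 0 + 4 = 16, d(A,C) = 8 + 3 + 1 + 6 = 18.
d(A,C) = 18 ≤ 8 + 16 = 24. Triangle inequality is satisfied.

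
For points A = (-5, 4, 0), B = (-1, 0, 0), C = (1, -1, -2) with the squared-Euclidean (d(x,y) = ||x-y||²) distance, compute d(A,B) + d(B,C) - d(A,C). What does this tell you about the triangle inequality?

d(A,B) = 4² + 4² + 0² = 32, d(B,C) = 2² + 1² + 2² = 9, d(A,C) = 6² + 5² + 2² = 65.
d(A,B) + d(B,C) - d(A,C) = 32 + 9 - 65 = 41 - 65 = -24. This is < 0, so the triangle inequality FAILS for these points (squared-Euclidean is not a metric).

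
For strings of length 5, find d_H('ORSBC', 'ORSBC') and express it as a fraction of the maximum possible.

Differing positions: none. Hamming distance = 0. The maximum possible Hamming distance for length-5 strings is 5, so d_H/5 = 0/5 = 0.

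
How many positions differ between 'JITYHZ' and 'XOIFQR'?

Differing positions: 1, 2, 3, 4, 5, 6. Hamming distance = 6.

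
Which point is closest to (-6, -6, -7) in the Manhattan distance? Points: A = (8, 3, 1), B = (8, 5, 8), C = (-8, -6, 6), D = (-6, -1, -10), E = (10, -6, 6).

Distances: d(A) = 31, d(B) = 40, d(C) = 15, d(D) = 8, d(E) = 29. Nearest: D = (-6, -1, -10) with distance 8.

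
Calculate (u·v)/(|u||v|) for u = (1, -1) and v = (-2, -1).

With u = (1, -1), v = (-2, -1):
u·v = 1·(-2) + (-1)·(-1) = (-2) + 1 = -1.
|u| = √(1² + (-1)²) = √2, |v| = √((-2)² + (-1)²) = √5, so |u||v| = √(2·5) = √10.
cos θ = (u·v)/(|u||v|) = -1/√10 ≈ -0.3162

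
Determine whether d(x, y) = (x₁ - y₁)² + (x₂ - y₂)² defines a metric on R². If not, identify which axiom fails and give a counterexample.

No. The squared Euclidean distance fails the triangle inequality. Counterexample: x = (0, 0), y = (1, 5), z = (2, 10). d(x,z) = 2² + 10² = 104, but d(x,y) + d(y,z) = (1² + 5²) + (1² + 5²) = 26 + 26 = 52. Since 104 > 52, the triangle inequality is violated. (Note: √d, the ordinary Euclidean distance, IS a metric.)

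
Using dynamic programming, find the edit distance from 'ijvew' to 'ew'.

Let D[i][j] be the edit distance between the first i characters of 'ijvew' and the first j characters of 'ew', with D[i][0] = i, D[0][j] = j, and D[i][j] = D[i-1][j-1] if the characters match, else 1 + min(D[i-1][j], D[i][j-1], D[i-1][j-1]). Filling the table (rows: prefixes of 'ijvew', columns: prefixes of 'ew'):
     ε  e  w
  ε  0  1  2
  i  1  1  2
  j  2  2  2
  v  3  3  3
  e  4  3  4
  w  5  4  3
The bottom-right entry gives D[5][2] = 3, so no sequence of fewer than 3 edits works. Backtracking through the table gives one optimal edit sequence (3 edits):
  ijvew → jvew (del i @1)
  jvew → vew (del j @1)
  vew → ew (del v @1)
Edit distance = 3.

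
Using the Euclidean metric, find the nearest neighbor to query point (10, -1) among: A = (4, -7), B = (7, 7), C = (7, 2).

Distances: d(A) ≈ 8.4853, d(B) ≈ 8.544, d(C) ≈ 4.2426. Nearest: C = (7, 2) with distance 4.2426.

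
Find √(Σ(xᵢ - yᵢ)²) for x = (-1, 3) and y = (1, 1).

√(Σ(x_i - y_i)²) = √((-1 - 1)² + (3 - 1)²)
= √((-2)² + 2²) = √(4 + 4) = √8 ≈ 2.8284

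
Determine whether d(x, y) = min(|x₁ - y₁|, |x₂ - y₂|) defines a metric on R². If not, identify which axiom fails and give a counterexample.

No. d fails identity of indiscernibles: take x = (-3, 0) and y = (-3, 1). Then d(x,y) = min(|-3 - (-3)|, |0 - 1|) = min(0, 1) = 0, yet x ≠ y.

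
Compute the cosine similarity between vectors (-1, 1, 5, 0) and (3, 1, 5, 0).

With u = (-1, 1, 5, 0), v = (3, 1, 5, 0):
u·v = (-1)·3 + 1·1 + 5·5 + 0·0 = (-3) + 1 + 25 + 0 = 23.
|u| = √((-1)² + 1² + 5² + 0²) = √27, |v| = √(3² + 1² + 5² + 0²) = √35, so |u||v| = √(27·35) = √945.
cos θ = (u·v)/(|u||v|) = 23/√945 ≈ 0.7482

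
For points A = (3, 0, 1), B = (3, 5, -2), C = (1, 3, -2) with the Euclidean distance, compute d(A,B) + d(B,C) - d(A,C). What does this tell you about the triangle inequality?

d(A,B) = √(0² + 5² + 3²) = √34 ≈ 5.831, d(B,C) = √(2² + 2² + 0²) = √8 ≈ 2.8284, d(A,C) = √(2² + 3² + 3²) = √22 ≈ 4.6904.
d(A,B) + d(B,C) - d(A,C) = 5.831 + 2.8284 - 4.6904 = 8.6594 - 4.6904 = 3.969 (to 4 decimal places). This is ≥ 0, so the triangle inequality holds for these points.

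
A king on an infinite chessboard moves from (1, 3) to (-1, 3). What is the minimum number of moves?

max(|x_i - y_i|) = max(|1 - (-1)|, |3 - 3|) = max(2, 0) = 2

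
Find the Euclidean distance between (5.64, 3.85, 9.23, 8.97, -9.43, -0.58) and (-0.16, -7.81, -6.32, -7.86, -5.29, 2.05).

√(Σ(x_i - y_i)²) = √((5.64 - (-0.16))² + (3.85 - (-7.81))² + (9.23 - (-6.32))² + (8.97 - (-7.86))² + (-9.43 - (-5.29))² + (-0.58 - 2.05)²)
= √(5.8² + 11.66² + 15.55² + 16.83² + (-4.14)² + (-2.63)²) = √(33.64 + 135.9556 + 241.8025 + 283.2489 + 17.1396 + 6.9169) = √718.7035 ≈ 26.8086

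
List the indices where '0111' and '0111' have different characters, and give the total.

Differing positions: none. Hamming distance = 0.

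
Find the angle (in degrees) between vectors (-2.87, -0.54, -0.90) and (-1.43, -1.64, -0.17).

With u = (-2.87, -0.54, -0.90), v = (-1.43, -1.64, -0.17):
u·v = (-2.87)·(-1.43) + (-0.54)·(-1.64) + (-0.9)·(-0.17) = 4.1041 + 0.8856 + 0.153 = 5.1427.
|u| = √((-2.87)² + (-0.54)² + (-0.9)²) = √(8.2369 + 0.2916 + 0.81) = √9.3385, |v| = √((-1.43)² + (-1.64)² + (-0.17)²) = √(2.0449 + 2.6896 + 0.0289) = √4.7634.
cos θ = (u·v)/(|u||v|) = 5.1427/(√9.3385·√4.7634) ≈ 0.771071
θ = arccos(0.771071) ≈ 39.55°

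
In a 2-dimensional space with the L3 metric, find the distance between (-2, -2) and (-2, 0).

(Σ|x_i - y_i|^3)^(1/3) = (|-2 - (-2)|^3 + |-2 - 0|^3)^(1/3)
= (0^3 + 2^3)^(1/3) = (0 + 8)^(1/3) = (8)^(1/3) = 2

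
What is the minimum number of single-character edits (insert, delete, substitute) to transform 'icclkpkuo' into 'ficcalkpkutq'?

Let D[i][j] be the edit distance between the first i characters of 'icclkpkuo' and the first j characters of 'ficcalkpkutq', with D[i][0] = i, D[0][j] = j, and D[i][j] = D[i-1][j-1] if the characters match, else 1 + min(D[i-1][j], D[i][j-1], D[i-1][j-1]). Filling the table (rows: prefixes of 'icclkpkuo', columns: prefixes of 'ficcalkpkutq'):
     ε  f  i  c  c  a  l  k  p  k  u  t  q
  ε  0  1  2  3  4  5  6  7  8  9 10 11 12
  i  1  1  1  2  3  4  5  6  7  8  9 10 11
  c  2  2  2  1  2  3  4  5  6  7  8  9 10
  c  3  3  3  2  1  2  3  4  5  6  7  8  9
  l  4  4  4  3  2  2  2  3  4  5  6  7  8
  k  5  5  5  4  3  3  3  2  3  4  5  6  7
  p  6  6  6  5  4  4  4  3  2  3  4  5  6
  k  7  7  7  6  5  5  5  4  3  2  3  4  5
  u  8  8  8  7  6  6  6  5  4  3  2  3  4
  o  9  9  9  8  7  7  7  6  5  4  3  3  4
The bottom-right entry gives D[9][12] = 4, so no sequence of fewer than 4 edits works. Backtracking through the table gives one optimal edit sequence (4 edits):
  icclkpkuo → ficclkpkuo (ins f @1)
  ficclkpkuo → ficcalkpkuo (ins a @5)
  ficcalkpkuo → ficcalkpkuto (ins t @11)
  ficcalkpkuto → ficcalkpkutq (sub o→q @12)
Edit distance = 4.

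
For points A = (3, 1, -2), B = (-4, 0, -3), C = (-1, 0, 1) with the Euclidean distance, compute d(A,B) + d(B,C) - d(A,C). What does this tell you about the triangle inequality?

d(A,B) = √(7² + 1² + 1²) = √51 ≈ 7.1414, d(B,C) = √(3² + 0² + 4²) = √25 = 5, d(A,C) = √(4² + 1² + 3²) = √26 ≈ 5.099.
d(A,B) + d(B,C) - d(A,C) = 7.1414 + 5 - 5.099 = 12.1414 - 5.099 = 7.0424 (to 4 decimal places). This is ≥ 0, so the triangle inequality holds for these points.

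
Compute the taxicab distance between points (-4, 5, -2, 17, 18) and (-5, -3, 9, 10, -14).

Σ|x_i - y_i| = |-4 - (-5)| + |5 - (-3)| + |-2 - 9| + |17 - 10| + |18 - (-14)| = 1 + 8 + 11 + 7 + 32 = 59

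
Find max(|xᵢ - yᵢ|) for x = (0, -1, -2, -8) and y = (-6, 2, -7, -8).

max(|x_i - y_i|) = max(|0 - (-6)|, |-1 - 2|, |-2 - (-7)|, |-8 - (-8)|) = max(6, 3, 5, 0) = 6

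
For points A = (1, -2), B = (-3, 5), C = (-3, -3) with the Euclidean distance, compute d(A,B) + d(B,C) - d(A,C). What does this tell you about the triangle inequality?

d(A,B) = √(4² + 7²) = √65 ≈ 8.0623, d(B,C) = √(0² + 8²) = √64 = 8, d(A,C) = √(4² + 1²) = √17 ≈ 4.1231.
d(A,B) + d(B,C) - d(A,C) = 8.0623 + 8 - 4.1231 = 16.0623 - 4.1231 = 11.9392 (to 4 decimal places). This is ≥ 0, so the triangle inequality holds for these points.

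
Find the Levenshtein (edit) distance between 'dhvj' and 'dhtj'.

Let D[i][j] be the edit distance between the first i characters of 'dhvj' and the first j characters of 'dhtj', with D[i][0] = i, D[0][j] = j, and D[i][j] = D[i-1][j-1] if the characters match, else 1 + min(D[i-1][j], D[i][j-1], D[i-1][j-1]). Filling the table (rows: prefixes of 'dhvj', columns: prefixes of 'dhtj'):
     ε  d  h  t  j
  ε  0  1  2  3  4
  d  1  0  1  2  3
  h  2  1  0  1  2
  v  3  2  1  1  2
  j  4  3  2  2  1
The bottom-right entry gives D[4][4] = 1, so no sequence of fewer than 1 edit works. Backtracking through the table gives one optimal edit sequence (1 edit):
  dhvj → dhtj (sub v→t @3)
Edit distance = 1.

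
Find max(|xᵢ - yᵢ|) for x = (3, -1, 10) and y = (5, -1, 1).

max(|x_i - y_i|) = max(|3 - 5|, |-1 - (-1)|, |10 - 1|) = max(2, 0, 9) = 9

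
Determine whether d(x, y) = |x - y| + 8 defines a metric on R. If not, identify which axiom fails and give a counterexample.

No. d fails identity of indiscernibles (specifically d(x,x) = 0): d(4, 4) = |4 - 4| + 8 = 0 + 8 = 8 ≠ 0.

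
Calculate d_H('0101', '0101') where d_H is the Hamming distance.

Differing positions: none. Hamming distance = 0.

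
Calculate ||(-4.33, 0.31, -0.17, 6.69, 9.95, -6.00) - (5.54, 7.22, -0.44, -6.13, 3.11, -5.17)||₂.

√(Σ(x_i - y_i)²) = √((-4.33 - 5.54)² + (0.31 - 7.22)² + (-0.17 - (-0.44))² + (6.69 - (-6.13))² + (9.95 - 3.11)² + (-6 - (-5.17))²)
= √((-9.87)² + (-6.91)² + 0.27² + 12.82² + 6.84² + (-0.83)²) = √(97.4169 + 47.7481 + 0.0729 + 164.3524 + 46.7856 + 0.6889) = √357.0648 ≈ 18.8962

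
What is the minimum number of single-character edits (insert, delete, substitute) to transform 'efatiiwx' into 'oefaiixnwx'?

Let D[i][j] be the edit distance between the first i characters of 'efatiiwx' and the first j characters of 'oefaiixnwx', with D[i][0] = i, D[0][j] = j, and D[i][j] = D[i-1][j-1] if the characters match, else 1 + min(D[i-1][j], D[i][j-1], D[i-1][j-1]). Filling the table (rows: prefixes of 'efatiiwx', columns: prefixes of 'oefaiixnwx'):
     ε  o  e  f  a  i  i  x  n  w  x
  ε  0  1  2  3  4  5  6  7  8  9 10
  e  1  1  1  2  3  4  5  6  7  8  9
  f  2  2  2  1  2  3  4  5  6  7  8
  a  3  3  3  2  1  2  3  4  5  6  7
  t  4  4  4  3  2  2  3  4  5  6  7
  i  5  5  5  4  3  2  2  3  4  5  6
  i  6  6  6  5  4  3  2  3  4  5  6
  w  7  7  7  6  5  4  3  3  4  4  5
  x  8  8  8  7  6  5  4  3  4  5  4
The bottom-right entry gives D[8][10] = 4, so no sequence of fewer than 4 edits works. Backtracking through the table gives one optimal edit sequence (4 edits):
  efatiiwx → oefatiiwx (ins o @1)
  oefatiiwx → oefaiiiwx (sub t→i @5)
  oefaiiiwx → oefaiixiwx (ins x @7)
  oefaiixiwx → oefaiixnwx (sub i→n @8)
Edit distance = 4.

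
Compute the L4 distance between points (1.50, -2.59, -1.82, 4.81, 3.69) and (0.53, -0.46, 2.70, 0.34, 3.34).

(Σ|x_i - y_i|^4)^(1/4) = (|1.5 - 0.53|^4 + |-2.59 - (-0.46)|^4 + |-1.82 - 2.7|^4 + |4.81 - 0.34|^4 + |3.69 - 3.34|^4)^(1/4)
= (0.97^4 + 2.13^4 + 4.52^4 + 4.47^4 + 0.35^4)^(1/4) ≈ (0.8853 + 20.5835 + 417.4012 + 399.2364 + 0.015)^(1/4) = (838.1214)^(1/4) ≈ 5.3806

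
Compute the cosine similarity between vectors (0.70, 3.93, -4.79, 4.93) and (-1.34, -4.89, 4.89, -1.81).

With u = (0.70, 3.93, -4.79, 4.93), v = (-1.34, -4.89, 4.89, -1.81):
u·v = 0.7·(-1.34) + 3.93·(-4.89) + (-4.79)·4.89 + 4.93·(-1.81) = (-0.938) + (-19.2177) + (-23.4231) + (-8.9233) = -52.5021.
|u| = √(0.7² + 3.93² + (-4.79)² + 4.93²) = √(0.49 + 15.4449 + 22.9441 + 24.3049) = √63.1839, |v| = √((-1.34)² + (-4.89)² + 4.89² + (-1.81)²) = √(1.7956 + 23.9121 + 23.9121 + 3.2761) = √52.8959.
cos θ = (u·v)/(|u||v|) = -52.5021/(√63.1839·√52.8959) ≈ -0.9082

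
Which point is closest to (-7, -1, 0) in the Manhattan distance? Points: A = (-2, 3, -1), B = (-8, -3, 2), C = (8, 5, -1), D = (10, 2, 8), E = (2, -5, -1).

Distances: d(A) = 10, d(B) = 5, d(C) = 22, d(D) = 28, d(E) = 14. Nearest: B = (-8, -3, 2) with distance 5.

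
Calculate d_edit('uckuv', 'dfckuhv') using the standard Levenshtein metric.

Let D[i][j] be the edit distance between the first i characters of 'uckuv' and the first j characters of 'dfckuhv', with D[i][0] = i, D[0][j] = j, and D[i][j] = D[i-1][j-1] if the characters match, else 1 + min(D[i-1][j], D[i][j-1], D[i-1][j-1]). Filling the table (rows: prefixes of 'uckuv', columns: prefixes of 'dfckuhv'):
     ε  d  f  c  k  u  h  v
  ε  0  1  2  3  4  5  6  7
  u  1  1  2  3  4  4  5  6
  c  2  2  2  2  3  4  5  6
  k  3  3  3  3  2  3  4  5
  u  4  4  4  4  3  2  3  4
  v  5  5  5  5  4  3  3  3
The bottom-right entry gives D[5][7] = 3, so no sequence of fewer than 3 edits works. Backtracking through the table gives one optimal edit sequence (3 edits):
  uckuv → duckuv (ins d @1)
  duckuv → dfckuv (sub u→f @2)
  dfckuv → dfckuhv (ins h @6)
Edit distance = 3.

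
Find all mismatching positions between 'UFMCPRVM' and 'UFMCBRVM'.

Differing positions: 5. Hamming distance = 1.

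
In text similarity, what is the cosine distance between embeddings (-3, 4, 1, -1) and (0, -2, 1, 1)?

With u = (-3, 4, 1, -1), v = (0, -2, 1, 1):
u·v = (-3)·0 + 4·(-2) + 1·1 + (-1)·1 = 0 + (-8) + 1 + (-1) = -8.
|u| = √((-3)² + 4² + 1² + (-1)²) = √27, |v| = √(0² + (-2)² + 1² + 1²) = √6, so |u||v| = √(27·6) = √162.
cos θ = (u·v)/(|u||v|) = -8/√162 ≈ -0.6285
Cosine distance = 1 - cos θ ≈ 1 - (-0.6285) = 1.6285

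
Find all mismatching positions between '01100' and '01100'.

Differing positions: none. Hamming distance = 0.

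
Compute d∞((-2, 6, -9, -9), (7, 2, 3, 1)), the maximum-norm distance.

max(|x_i - y_i|) = max(|-2 - 7|, |6 - 2|, |-9 - 3|, |-9 - 1|) = max(9, 4, 12, 10) = 12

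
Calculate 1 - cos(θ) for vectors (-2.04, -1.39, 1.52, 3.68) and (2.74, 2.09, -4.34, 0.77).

With u = (-2.04, -1.39, 1.52, 3.68), v = (2.74, 2.09, -4.34, 0.77):
u·v = (-2.04)·2.74 + (-1.39)·2.09 + 1.52·(-4.34) + 3.68·0.77 = (-5.5896) + (-2.9051) + (-6.5968) + 2.8336 = -12.2579.
|u| = √((-2.04)² + (-1.39)² + 1.52² + 3.68²) = √(4.1616 + 1.9321 + 2.3104 + 13.5424) = √21.9465, |v| = √(2.74² + 2.09² + (-4.34)² + 0.77²) = √(7.5076 + 4.3681 + 18.8356 + 0.5929) = √31.3042.
cos θ = (u·v)/(|u||v|) = -12.2579/(√21.9465·√31.3042) ≈ -0.4677
Cosine distance = 1 - cos θ ≈ 1 - (-0.4677) = 1.4677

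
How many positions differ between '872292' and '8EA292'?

Differing positions: 2, 3. Hamming distance = 2.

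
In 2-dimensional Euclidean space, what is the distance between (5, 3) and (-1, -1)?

√(Σ(x_i - y_i)²) = √((5 - (-1))² + (3 - (-1))²)
= √(6² + 4²) = √(36 + 16) = √52 ≈ 7.2111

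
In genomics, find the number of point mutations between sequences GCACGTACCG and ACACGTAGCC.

Differing positions: 1, 8, 10. Hamming distance = 3.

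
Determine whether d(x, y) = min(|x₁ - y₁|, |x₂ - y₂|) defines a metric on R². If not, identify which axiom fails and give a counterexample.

No. d fails identity of indiscernibles: take x = (-2, 0) and y = (-2, 9). Then d(x,y) = min(|-2 - (-2)|, |0 - 9|) = min(0, 9) = 0, yet x ≠ y.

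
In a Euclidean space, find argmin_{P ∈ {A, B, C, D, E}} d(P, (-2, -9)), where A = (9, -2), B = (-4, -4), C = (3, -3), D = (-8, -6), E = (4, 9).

Distances: d(A) ≈ 13.0384, d(B) ≈ 5.3852, d(C) ≈ 7.8102, d(D) ≈ 6.7082, d(E) ≈ 18.9737. Nearest: B = (-4, -4) with distance 5.3852.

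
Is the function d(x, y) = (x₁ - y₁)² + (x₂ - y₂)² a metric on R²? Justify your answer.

No. The squared Euclidean distance fails the triangle inequality. Counterexample: x = (0, 0), y = (3, 1), z = (6, 2). d(x,z) = 6² + 2² = 40, but d(x,y) + d(y,z) = (3² + 1²) + (3² + 1²) = 10 + 10 = 20. Since 40 > 20, the triangle inequality is violated. (Note: √d, the ordinary Euclidean distance, IS a metric.)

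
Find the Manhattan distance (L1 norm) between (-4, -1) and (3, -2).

Σ|x_i - y_i| = |-4 - 3| + |-1 - (-2)| = 7 + 1 = 8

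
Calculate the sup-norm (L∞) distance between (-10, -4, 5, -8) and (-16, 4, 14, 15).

max(|x_i - y_i|) = max(|-10 - (-16)|, |-4 - 4|, |5 - 14|, |-8 - 15|) = max(6, 8, 9, 23) = 23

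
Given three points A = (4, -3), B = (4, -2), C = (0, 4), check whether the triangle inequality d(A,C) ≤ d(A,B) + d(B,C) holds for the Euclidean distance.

d(A,B) = √(0² + 1²) = √1 = 1, d(B,C) = √(4² + 6²) = √52 ≈ 7.2111, d(A,C) = √(4² + 7²) = √65 ≈ 8.0623.
d(A,C) ≈ 8.0623 ≤ 1 + 7.2111 = 8.2111. Triangle inequality is satisfied.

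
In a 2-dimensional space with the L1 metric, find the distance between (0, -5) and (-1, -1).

Σ|x_i - y_i| = |0 - (-1)| + |-5 - (-1)| = 1 + 4 = 5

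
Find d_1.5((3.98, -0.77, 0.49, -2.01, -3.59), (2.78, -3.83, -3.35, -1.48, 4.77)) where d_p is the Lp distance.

(Σ|x_i - y_i|^1.5)^(1/1.5) = (|3.98 - 2.78|^1.5 + |-0.77 - (-3.83)|^1.5 + |0.49 - (-3.35)|^1.5 + |-2.01 - (-1.48)|^1.5 + |-3.59 - 4.77|^1.5)^(1/1.5)
= (1.2^1.5 + 3.06^1.5 + 3.84^1.5 + 0.53^1.5 + 8.36^1.5)^(1/1.5) ≈ (1.3145 + 5.3528 + 7.5248 + 0.3858 + 24.1718)^(1/1.5) = (38.7497)^(1/1.5) ≈ 11.4511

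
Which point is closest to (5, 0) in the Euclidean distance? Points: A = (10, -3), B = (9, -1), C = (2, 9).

Distances: d(A) ≈ 5.831, d(B) ≈ 4.1231, d(C) ≈ 9.4868. Nearest: B = (9, -1) with distance 4.1231.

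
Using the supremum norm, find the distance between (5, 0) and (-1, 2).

max(|x_i - y_i|) = max(|5 - (-1)|, |0 - 2|) = max(6, 2) = 6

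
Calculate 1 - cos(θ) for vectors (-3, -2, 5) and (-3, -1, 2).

With u = (-3, -2, 5), v = (-3, -1, 2):
u·v = (-3)·(-3) + (-2)·(-1) + 5·2 = 9 + 2 + 10 = 21.
|u| = √((-3)² + (-2)² + 5²) = √38, |v| = √((-3)² + (-1)² + 2²) = √14, so |u||v| = √(38·14) = √532.
cos θ = (u·v)/(|u||v|) = 21/√532 ≈ 0.9105
Cosine distance = 1 - cos θ ≈ 1 - 0.9105 = 0.0895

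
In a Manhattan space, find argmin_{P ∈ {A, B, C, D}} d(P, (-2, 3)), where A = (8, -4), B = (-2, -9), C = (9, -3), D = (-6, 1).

Distances: d(A) = 17, d(B) = 12, d(C) = 17, d(D) = 6. Nearest: D = (-6, 1) with distance 6.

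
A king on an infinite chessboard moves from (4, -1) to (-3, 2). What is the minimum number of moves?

max(|x_i - y_i|) = max(|4 - (-3)|, |-1 - 2|) = max(7, 3) = 7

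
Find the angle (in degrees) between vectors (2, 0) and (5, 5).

With u = (2, 0), v = (5, 5):
u·v = 2·5 + 0·5 = 10 + 0 = 10.
|u| = √(2² + 0²) = √4, |v| = √(5² + 5²) = √50, so |u||v| = √(4·50) = √200.
cos θ = (u·v)/(|u||v|) = 10/√200 ≈ 0.707107
θ = arccos(0.707107) ≈ 45°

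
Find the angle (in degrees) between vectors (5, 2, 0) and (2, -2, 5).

With u = (5, 2, 0), v = (2, -2, 5):
u·v = 5·2 + 2·(-2) + 0·5 = 10 + (-4) + 0 = 6.
|u| = √(5² + 2² + 0²) = √29, |v| = √(2² + (-2)² + 5²) = √33, so |u||v| = √(29·33) = √957.
cos θ = (u·v)/(|u||v|) = 6/√957 ≈ 0.193952
θ = arccos(0.193952) ≈ 78.82°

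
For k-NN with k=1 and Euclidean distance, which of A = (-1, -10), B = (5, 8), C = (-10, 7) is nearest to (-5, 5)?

Distances: d(A) ≈ 15.5242, d(B) ≈ 10.4403, d(C) ≈ 5.3852. Nearest: C = (-10, 7) with distance 5.3852.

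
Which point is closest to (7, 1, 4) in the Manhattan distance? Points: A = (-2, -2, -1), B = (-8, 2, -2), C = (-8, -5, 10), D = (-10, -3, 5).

Distances: d(A) = 17, d(B) = 22, d(C) = 27, d(D) = 22. Nearest: A = (-2, -2, -1) with distance 17.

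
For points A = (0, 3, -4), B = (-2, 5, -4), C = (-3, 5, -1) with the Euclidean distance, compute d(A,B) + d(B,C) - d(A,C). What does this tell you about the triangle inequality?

d(A,B) = √(2² + 2² + 0²) = √8 ≈ 2.8284, d(B,C) = √(1² + 0² + 3²) = √10 ≈ 3.1623, d(A,C) = √(3² + 2² + 3²) = √22 ≈ 4.6904.
d(A,B) + d(B,C) - d(A,C) = 2.8284 + 3.1623 - 4.6904 = 5.9907 - 4.6904 = 1.3003 (to 4 decimal places). This is ≥ 0, so the triangle inequality holds for these points.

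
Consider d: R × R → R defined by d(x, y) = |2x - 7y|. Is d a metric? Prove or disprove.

No. d fails symmetry: d(9, 5) = |2·9 - 7·5| = |-17| = 17, but d(5, 9) = |2·5 - 7·9| = |-53| = 53. Since 17 ≠ 53, d(x,y) ≠ d(y,x) in general.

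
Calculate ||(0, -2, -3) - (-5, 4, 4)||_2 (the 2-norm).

(Σ|x_i - y_i|^2)^(1/2) = (|0 - (-5)|^2 + |-2 - 4|^2 + |-3 - 4|^2)^(1/2)
= (5^2 + 6^2 + 7^2)^(1/2) = (25 + 36 + 49)^(1/2) = (110)^(1/2) ≈ 10.4881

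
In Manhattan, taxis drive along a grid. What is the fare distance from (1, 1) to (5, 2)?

Σ|x_i - y_i| = |1 - 5| + |1 - 2| = 4 + 1 = 5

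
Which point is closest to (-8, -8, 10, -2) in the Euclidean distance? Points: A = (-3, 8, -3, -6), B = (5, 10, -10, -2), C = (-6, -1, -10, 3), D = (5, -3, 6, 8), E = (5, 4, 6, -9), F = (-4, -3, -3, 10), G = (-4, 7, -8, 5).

Distances: d(A) ≈ 21.587, d(B) ≈ 29.8831, d(C) ≈ 21.8632, d(D) ≈ 17.6068, d(E) ≈ 19.4422, d(F) ≈ 18.8149, d(G) ≈ 24.779. Nearest: D = (5, -3, 6, 8) with distance 17.6068.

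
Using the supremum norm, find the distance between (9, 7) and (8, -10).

max(|x_i - y_i|) = max(|9 - 8|, |7 - (-10)|) = max(1, 17) = 17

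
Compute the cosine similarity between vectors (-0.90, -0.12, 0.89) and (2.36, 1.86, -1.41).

With u = (-0.90, -0.12, 0.89), v = (2.36, 1.86, -1.41):
u·v = (-0.9)·2.36 + (-0.12)·1.86 + 0.89·(-1.41) = (-2.124) + (-0.2232) + (-1.2549) = -3.6021.
|u| = √((-0.9)² + (-0.12)² + 0.89²) = √(0.81 + 0.0144 + 0.7921) = √1.6165, |v| = √(2.36² + 1.86² + (-1.41)²) = √(5.5696 + 3.4596 + 1.9881) = √11.0173.
cos θ = (u·v)/(|u||v|) = -3.6021/(√1.6165·√11.0173) ≈ -0.8536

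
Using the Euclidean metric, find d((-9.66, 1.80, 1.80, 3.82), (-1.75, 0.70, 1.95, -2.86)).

√(Σ(x_i - y_i)²) = √((-9.66 - (-1.75))² + (1.8 - 0.7)² + (1.8 - 1.95)² + (3.82 - (-2.86))²)
= √((-7.91)² + 1.1² + (-0.15)² + 6.68²) = √(62.5681 + 1.21 + 0.0225 + 44.6224) = √108.423 ≈ 10.4126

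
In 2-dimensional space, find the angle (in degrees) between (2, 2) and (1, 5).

With u = (2, 2), v = (1, 5):
u·v = 2·1 + 2·5 = 2 + 10 = 12.
|u| = √(2² + 2²) = √8, |v| = √(1² + 5²) = √26, so |u||v| = √(8·26) = √208.
cos θ = (u·v)/(|u||v|) = 12/√208 ≈ 0.83205
θ = arccos(0.83205) ≈ 33.69°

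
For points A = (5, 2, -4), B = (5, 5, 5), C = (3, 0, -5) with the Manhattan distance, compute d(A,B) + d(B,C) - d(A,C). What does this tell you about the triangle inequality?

d(A,B) = 0 + 3 + 9 = 12, d(B,C) = 2 + 5 + 10 = 17, d(A,C) = 2 + 2 + 1 = 5.
d(A,B) + d(B,C) - d(A,C) = 12 + 17 - 5 = 29 - 5 = 24. This is ≥ 0, so the triangle inequality holds for these points.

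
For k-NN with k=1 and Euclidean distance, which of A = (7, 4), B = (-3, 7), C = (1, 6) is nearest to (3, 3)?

Distances: d(A) ≈ 4.1231, d(B) ≈ 7.2111, d(C) ≈ 3.6056. Nearest: C = (1, 6) with distance 3.6056.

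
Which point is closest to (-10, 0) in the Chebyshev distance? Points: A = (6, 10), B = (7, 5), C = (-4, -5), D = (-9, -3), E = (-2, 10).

Distances: d(A) = 16, d(B) = 17, d(C) = 6, d(D) = 3, d(E) = 10. Nearest: D = (-9, -3) with distance 3.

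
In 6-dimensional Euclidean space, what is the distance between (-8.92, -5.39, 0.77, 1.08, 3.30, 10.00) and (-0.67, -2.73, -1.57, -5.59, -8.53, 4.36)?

√(Σ(x_i - y_i)²) = √((-8.92 - (-0.67))² + (-5.39 - (-2.73))² + (0.77 - (-1.57))² + (1.08 - (-5.59))² + (3.3 - (-8.53))² + (10 - 4.36)²)
= √((-8.25)² + (-2.66)² + 2.34² + 6.67² + 11.83² + 5.64²) = √(68.0625 + 7.0756 + 5.4756 + 44.4889 + 139.9489 + 31.8096) = √296.8611 ≈ 17.2297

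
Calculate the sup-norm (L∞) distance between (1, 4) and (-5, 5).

max(|x_i - y_i|) = max(|1 - (-5)|, |4 - 5|) = max(6, 1) = 6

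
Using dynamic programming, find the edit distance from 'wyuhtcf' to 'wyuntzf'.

Let D[i][j] be the edit distance between the first i characters of 'wyuhtcf' and the first j characters of 'wyuntzf', with D[i][0] = i, D[0][j] = j, and D[i][j] = D[i-1][j-1] if the characters match, else 1 + min(D[i-1][j], D[i][j-1], D[i-1][j-1]). Filling the table (rows: prefixes of 'wyuhtcf', columns: prefixes of 'wyuntzf'):
     ε  w  y  u  n  t  z  f
  ε  0  1  2  3  4  5  6  7
  w  1  0  1  2  3  4  5  6
  y  2  1  0  1  2  3  4  5
  u  3  2  1  0  1  2  3  4
  h  4  3  2  1  1  2  3  4
  t  5  4  3  2  2  1  2  3
  c  6  5  4  3  3  2  2  3
  f  7  6  5  4  4  3  3  2
The bottom-right entry gives D[7][7] = 2, so no sequence of fewer than 2 edits works. Backtracking through the table gives one optimal edit sequence (2 edits):
  wyuhtcf → wyuntcf (sub h→n @4)
  wyuntcf → wyuntzf (sub c→z @6)
Edit distance = 2.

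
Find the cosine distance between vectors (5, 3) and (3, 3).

With u = (5, 3), v = (3, 3):
u·v = 5·3 + 3·3 = 15 + 9 = 24.
|u| = √(5² + 3²) = √34, |v| = √(3² + 3²) = √18, so |u||v| = √(34·18) = √612.
cos θ = (u·v)/(|u||v|) = 24/√612 ≈ 0.9701
Cosine distance = 1 - cos θ ≈ 1 - 0.9701 = 0.0299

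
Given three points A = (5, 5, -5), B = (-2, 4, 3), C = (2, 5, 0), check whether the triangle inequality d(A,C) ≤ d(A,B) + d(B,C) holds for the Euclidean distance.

d(A,B) = √(7² + 1² + 8²) = √114 ≈ 10.6771, d(B,C) = √(4² + 1² + 3²) = √26 ≈ 5.099, d(A,C) = √(3² + 0² + 5²) = √34 ≈ 5.831.
d(A,C) ≈ 5.831 ≤ 10.6771 + 5.099 = 15.7761. Triangle inequality is satisfied.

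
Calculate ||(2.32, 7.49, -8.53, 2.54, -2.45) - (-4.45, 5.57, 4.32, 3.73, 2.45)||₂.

√(Σ(x_i - y_i)²) = √((2.32 - (-4.45))² + (7.49 - 5.57)² + (-8.53 - 4.32)² + (2.54 - 3.73)² + (-2.45 - 2.45)²)
= √(6.77² + 1.92² + (-12.85)² + (-1.19)² + (-4.9)²) = √(45.8329 + 3.6864 + 165.1225 + 1.4161 + 24.01) = √240.0679 ≈ 15.4941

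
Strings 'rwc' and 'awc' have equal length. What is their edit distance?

Let D[i][j] be the edit distance between the first i characters of 'rwc' and the first j characters of 'awc', with D[i][0] = i, D[0][j] = j, and D[i][j] = D[i-1][j-1] if the characters match, else 1 + min(D[i-1][j], D[i][j-1], D[i-1][j-1]). Filling the table (rows: prefixes of 'rwc', columns: prefixes of 'awc'):
     ε  a  w  c
  ε  0  1  2  3
  r  1  1  2  3
  w  2  2  1  2
  c  3  3  2  1
The bottom-right entry gives D[3][3] = 1, so no sequence of fewer than 1 edit works. Backtracking through the table gives one optimal edit sequence (1 edit):
  rwc → awc (sub r→a @1)
Edit distance = 1.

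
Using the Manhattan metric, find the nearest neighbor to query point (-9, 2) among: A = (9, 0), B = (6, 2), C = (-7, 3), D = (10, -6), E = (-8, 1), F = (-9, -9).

Distances: d(A) = 20, d(B) = 15, d(C) = 3, d(D) = 27, d(E) = 2, d(F) = 11. Nearest: E = (-8, 1) with distance 2.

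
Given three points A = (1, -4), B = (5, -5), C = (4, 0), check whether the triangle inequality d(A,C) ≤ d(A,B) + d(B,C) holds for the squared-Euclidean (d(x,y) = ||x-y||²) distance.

d(A,B) = 4² + 1² = 17, d(B,C) = 1² + 5² = 26, d(A,C) = 3² + 4² = 25.
d(A,C) = 25 ≤ 17 + 26 = 43. Triangle inequality is satisfied.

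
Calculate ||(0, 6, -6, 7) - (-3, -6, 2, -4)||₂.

√(Σ(x_i - y_i)²) = √((0 - (-3))² + (6 - (-6))² + (-6 - 2)² + (7 - (-4))²)
= √(3² + 12² + (-8)² + 11²) = √(9 + 144 + 64 + 121) = √338 ≈ 18.3848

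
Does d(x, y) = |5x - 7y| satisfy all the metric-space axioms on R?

No. d fails symmetry: d(6, 1) = |5·6 - 7·1| = |23| = 23, but d(1, 6) = |5·1 - 7·6| = |-37| = 37. Since 23 ≠ 37, d(x,y) ≠ d(y,x) in general.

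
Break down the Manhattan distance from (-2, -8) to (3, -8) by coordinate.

Σ|x_i - y_i| = |-2 - 3| + |-8 - (-8)| = 5 + 0 = 5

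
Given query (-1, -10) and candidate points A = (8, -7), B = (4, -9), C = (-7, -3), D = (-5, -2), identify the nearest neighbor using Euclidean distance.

Distances: d(A) ≈ 9.4868, d(B) ≈ 5.099, d(C) ≈ 9.2195, d(D) ≈ 8.9443. Nearest: B = (4, -9) with distance 5.099.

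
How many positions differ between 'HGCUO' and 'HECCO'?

Differing positions: 2, 4. Hamming distance = 2.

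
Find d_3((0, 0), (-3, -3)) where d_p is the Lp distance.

(Σ|x_i - y_i|^3)^(1/3) = (|0 - (-3)|^3 + |0 - (-3)|^3)^(1/3)
= (3^3 + 3^3)^(1/3) = (27 + 27)^(1/3) = (54)^(1/3) ≈ 3.7798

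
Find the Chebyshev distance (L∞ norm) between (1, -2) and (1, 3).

max(|x_i - y_i|) = max(|1 - 1|, |-2 - 3|) = max(0, 5) = 5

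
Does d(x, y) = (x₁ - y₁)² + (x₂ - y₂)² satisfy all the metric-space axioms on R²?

No. The squared Euclidean distance fails the triangle inequality. Counterexample: x = (0, 0), y = (1, 2), z = (2, 4). d(x,z) = 2² + 4² = 20, but d(x,y) + d(y,z) = (1² + 2²) + (1² + 2²) = 5 + 5 = 10. Since 20 > 10, the triangle inequality is violated. (Note: √d, the ordinary Euclidean distance, IS a metric.)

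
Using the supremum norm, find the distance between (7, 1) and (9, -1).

max(|x_i - y_i|) = max(|7 - 9|, |1 - (-1)|) = max(2, 2) = 2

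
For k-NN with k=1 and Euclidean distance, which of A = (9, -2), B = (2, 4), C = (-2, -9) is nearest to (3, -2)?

Distances: d(A) = 6, d(B) ≈ 6.0828, d(C) ≈ 8.6023. Nearest: A = (9, -2) with distance 6.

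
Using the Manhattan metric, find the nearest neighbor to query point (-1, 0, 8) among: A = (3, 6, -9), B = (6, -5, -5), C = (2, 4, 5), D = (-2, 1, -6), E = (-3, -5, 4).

Distances: d(A) = 27, d(B) = 25, d(C) = 10, d(D) = 16, d(E) = 11. Nearest: C = (2, 4, 5) with distance 10.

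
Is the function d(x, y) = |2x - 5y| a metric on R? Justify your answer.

No. d fails symmetry: d(1, 2) = |2·1 - 5·2| = |-8| = 8, but d(2, 1) = |2·2 - 5·1| = |-1| = 1. Since 8 ≠ 1, d(x,y) ≠ d(y,x) in general.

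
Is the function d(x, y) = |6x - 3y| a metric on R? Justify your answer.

No. d fails symmetry: d(2, 3) = |6·2 - 3·3| = |3| = 3, but d(3, 2) = |6·3 - 3·2| = |12| = 12. Since 3 ≠ 12, d(x,y) ≠ d(y,x) in general.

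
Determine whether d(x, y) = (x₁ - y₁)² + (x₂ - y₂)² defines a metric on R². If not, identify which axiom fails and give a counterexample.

No. The squared Euclidean distance fails the triangle inequality. Counterexample: x = (0, 0), y = (4, 4), z = (8, 8). d(x,z) = 8² + 8² = 128, but d(x,y) + d(y,z) = (4² + 4²) + (4² + 4²) = 32 + 32 = 64. Since 128 > 64, the triangle inequality is violated. (Note: √d, the ordinary Euclidean distance, IS a metric.)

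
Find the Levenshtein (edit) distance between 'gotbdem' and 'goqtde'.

Let D[i][j] be the edit distance between the first i characters of 'gotbdem' and the first j characters of 'goqtde', with D[i][0] = i, D[0][j] = j, and D[i][j] = D[i-1][j-1] if the characters match, else 1 + min(D[i-1][j], D[i][j-1], D[i-1][j-1]). Filling the table (rows: prefixes of 'gotbdem', columns: prefixes of 'goqtde'):
     ε  g  o  q  t  d  e
  ε  0  1  2  3  4  5  6
  g  1  0  1  2  3  4  5
  o  2  1  0  1  2  3  4
  t  3  2  1  1  1  2  3
  b  4  3  2  2  2  2  3
  d  5  4  3  3  3  2  3
  e  6  5  4  4  4  3  2
  m  7  6  5  5  5  4  3
The bottom-right entry gives D[7][6] = 3, so no sequence of fewer than 3 edits works. Backtracking through the table gives one optimal edit sequence (3 edits):
  gotbdem → goqbdem (sub t→q @3)
  goqbdem → goqtdem (sub b→t @4)
  goqtdem → goqtde (del m @7)
Edit distance = 3.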